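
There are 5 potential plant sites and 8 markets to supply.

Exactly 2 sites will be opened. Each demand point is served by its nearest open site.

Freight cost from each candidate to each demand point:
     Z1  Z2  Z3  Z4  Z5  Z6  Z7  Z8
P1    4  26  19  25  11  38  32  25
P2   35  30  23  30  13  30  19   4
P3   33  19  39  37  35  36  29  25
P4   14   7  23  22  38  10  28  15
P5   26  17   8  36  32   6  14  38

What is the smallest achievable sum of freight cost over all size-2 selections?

Open {P1, P5}.
  Z1→P1 4, Z2→P5 17, Z3→P5 8, Z4→P1 25, Z5→P1 11, Z6→P5 6, Z7→P5 14, Z8→P1 25  ⇒ total 110.
Compare {P2, P4}: total 112.
Compare {P1, P4}: total 116.
No size-2 selection does better; minimum is 110.

110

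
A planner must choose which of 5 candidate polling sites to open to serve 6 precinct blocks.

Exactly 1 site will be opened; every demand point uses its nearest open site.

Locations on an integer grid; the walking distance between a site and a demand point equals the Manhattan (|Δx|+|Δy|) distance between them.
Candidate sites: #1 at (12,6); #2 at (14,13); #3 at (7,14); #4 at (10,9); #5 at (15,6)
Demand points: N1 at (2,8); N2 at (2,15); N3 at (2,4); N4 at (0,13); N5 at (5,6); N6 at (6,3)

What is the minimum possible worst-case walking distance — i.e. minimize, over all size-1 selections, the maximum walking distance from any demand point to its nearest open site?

Open {#4}.
  Farthest demand point is N2 at walking distance 14 (to #4); all others are ≤ 14.
With {#3} the worst case is 15.
With {#1} the worst case is 19.
No size-1 selection achieves below 14.

14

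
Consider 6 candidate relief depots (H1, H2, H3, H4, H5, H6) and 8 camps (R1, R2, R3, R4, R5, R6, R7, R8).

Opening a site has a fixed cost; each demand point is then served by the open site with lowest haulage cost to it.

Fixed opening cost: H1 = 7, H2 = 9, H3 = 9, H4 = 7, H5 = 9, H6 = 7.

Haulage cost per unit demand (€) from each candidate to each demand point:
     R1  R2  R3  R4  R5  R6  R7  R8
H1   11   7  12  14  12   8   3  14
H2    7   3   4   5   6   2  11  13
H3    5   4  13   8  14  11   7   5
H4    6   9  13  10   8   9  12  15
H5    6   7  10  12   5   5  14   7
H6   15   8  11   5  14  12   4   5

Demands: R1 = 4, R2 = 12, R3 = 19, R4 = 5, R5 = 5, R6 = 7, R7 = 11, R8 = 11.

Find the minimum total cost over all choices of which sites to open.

Open {H1, H2, H3}: assign each demand point to its cheapest open site.
  R1→H3 4×5=20, R2→H2 12×3=36, R3→H2 19×4=76, R4→H2 5×5=25, R5→H2 5×6=30, R6→H2 7×2=14, R7→H1 11×3=33, R8→H3 11×5=55
  haulage cost 289, fixed 25 → total 314.
Compare {H1, H2, H3, H5}: haulage cost 284 + fixed 34 = 318.
Compare {H1, H2, H6}: haulage cost 297 + fixed 23 = 320.
Compare {H1, H2, H5, H6}: haulage cost 288 + fixed 32 = 320.
All other subsets cost ≥ 318. Minimum total cost: 314.

314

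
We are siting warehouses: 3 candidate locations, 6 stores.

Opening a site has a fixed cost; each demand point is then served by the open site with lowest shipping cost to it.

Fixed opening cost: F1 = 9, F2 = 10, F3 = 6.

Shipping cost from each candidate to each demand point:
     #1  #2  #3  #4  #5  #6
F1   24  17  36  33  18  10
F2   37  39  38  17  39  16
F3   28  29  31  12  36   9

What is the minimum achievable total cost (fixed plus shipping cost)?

126

Open {F1, F3}: assign each demand point to its cheapest open site.
  #1→F1 24, #2→F1 17, #3→F3 31, #4→F3 12, #5→F1 18, #6→F3 9
  shipping cost 111, fixed 15 → total 126.
Compare {F1, F2, F3}: shipping cost 111 + fixed 25 = 136.
Compare {F1, F2}: shipping cost 122 + fixed 19 = 141.
Compare {F1}: shipping cost 138 + fixed 9 = 147.
All other subsets cost ≥ 136. Minimum total cost: 126.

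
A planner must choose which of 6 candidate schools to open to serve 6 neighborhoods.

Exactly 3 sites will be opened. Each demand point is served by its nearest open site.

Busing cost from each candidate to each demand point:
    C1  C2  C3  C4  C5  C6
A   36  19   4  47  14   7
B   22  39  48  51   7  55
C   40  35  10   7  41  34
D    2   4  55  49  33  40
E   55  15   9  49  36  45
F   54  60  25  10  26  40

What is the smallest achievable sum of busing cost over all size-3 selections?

38

Open {A, C, D}.
  C1→D 2, C2→D 4, C3→A 4, C4→C 7, C5→A 14, C6→A 7  ⇒ total 38.
Compare {A, D, F}: total 41.
Compare {B, C, D}: total 64.
No size-3 selection does better; minimum is 38.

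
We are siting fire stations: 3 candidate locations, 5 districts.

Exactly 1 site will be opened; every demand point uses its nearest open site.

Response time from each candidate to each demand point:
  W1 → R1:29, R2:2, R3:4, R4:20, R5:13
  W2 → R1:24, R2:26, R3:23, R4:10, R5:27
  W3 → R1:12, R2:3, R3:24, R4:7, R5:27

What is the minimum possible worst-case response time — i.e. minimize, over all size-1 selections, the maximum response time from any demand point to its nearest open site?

27

Open {W2}.
  Farthest demand point is R5 at response time 27 (to W2); all others are ≤ 27.
With {W3} the worst case is 27.
With {W1} the worst case is 29.
No size-1 selection achieves below 27.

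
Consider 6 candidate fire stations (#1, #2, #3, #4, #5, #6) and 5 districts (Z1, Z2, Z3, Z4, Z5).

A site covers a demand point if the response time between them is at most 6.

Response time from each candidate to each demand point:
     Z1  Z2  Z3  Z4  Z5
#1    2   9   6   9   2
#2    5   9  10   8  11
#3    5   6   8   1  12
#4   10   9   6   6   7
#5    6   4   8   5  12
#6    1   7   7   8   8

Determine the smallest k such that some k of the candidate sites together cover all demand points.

2

Coverage sets (demand points within 6 of each site):
  #1: {Z1, Z3, Z5}
  #2: {Z1}
  #3: {Z1, Z2, Z4}
  #4: {Z3, Z4}
  #5: {Z1, Z2, Z4}
  #6: {Z1}
No single site covers all 5 demand points.
But {#1, #3} covers everything, so the minimum is 2.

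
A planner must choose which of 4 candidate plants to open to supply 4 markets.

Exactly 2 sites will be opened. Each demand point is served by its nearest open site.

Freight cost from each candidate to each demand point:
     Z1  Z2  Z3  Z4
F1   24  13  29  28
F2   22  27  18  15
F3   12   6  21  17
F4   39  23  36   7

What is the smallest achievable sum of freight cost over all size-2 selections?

Open {F3, F4}.
  Z1→F3 12, Z2→F3 6, Z3→F3 21, Z4→F4 7  ⇒ total 46.
Compare {F2, F3}: total 51.
Compare {F1, F3}: total 56.
No size-2 selection does better; minimum is 46.

46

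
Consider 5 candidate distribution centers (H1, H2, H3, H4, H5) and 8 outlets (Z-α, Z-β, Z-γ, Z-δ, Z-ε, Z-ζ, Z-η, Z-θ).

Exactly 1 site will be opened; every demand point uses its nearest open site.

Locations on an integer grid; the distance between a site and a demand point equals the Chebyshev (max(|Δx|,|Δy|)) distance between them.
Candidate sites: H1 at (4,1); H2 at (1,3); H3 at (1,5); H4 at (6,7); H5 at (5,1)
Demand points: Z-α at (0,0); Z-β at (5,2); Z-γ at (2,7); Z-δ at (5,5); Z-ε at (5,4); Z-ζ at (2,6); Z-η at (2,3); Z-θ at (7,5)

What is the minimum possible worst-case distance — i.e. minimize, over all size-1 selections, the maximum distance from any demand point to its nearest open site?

6

Open {H1}.
  Farthest demand point is Z-γ at distance 6 (to H1); all others are ≤ 6.
With {H2} the worst case is 6.
With {H3} the worst case is 6.
No size-1 selection achieves below 6.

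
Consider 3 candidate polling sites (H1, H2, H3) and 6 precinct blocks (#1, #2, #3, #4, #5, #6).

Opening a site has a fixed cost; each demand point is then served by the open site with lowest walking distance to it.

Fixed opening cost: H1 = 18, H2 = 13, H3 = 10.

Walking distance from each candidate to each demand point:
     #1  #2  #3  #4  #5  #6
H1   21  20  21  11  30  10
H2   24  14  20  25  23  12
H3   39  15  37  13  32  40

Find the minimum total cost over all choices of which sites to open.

Open {H2, H3}: assign each demand point to its cheapest open site.
  #1→H2 24, #2→H2 14, #3→H2 20, #4→H3 13, #5→H2 23, #6→H2 12
  walking distance 106, fixed 23 → total 129.
Compare {H1, H2}: walking distance 99 + fixed 31 = 130.
Compare {H1}: walking distance 113 + fixed 18 = 131.
Compare {H2}: walking distance 118 + fixed 13 = 131.
All other subsets cost ≥ 130. Minimum total cost: 129.

129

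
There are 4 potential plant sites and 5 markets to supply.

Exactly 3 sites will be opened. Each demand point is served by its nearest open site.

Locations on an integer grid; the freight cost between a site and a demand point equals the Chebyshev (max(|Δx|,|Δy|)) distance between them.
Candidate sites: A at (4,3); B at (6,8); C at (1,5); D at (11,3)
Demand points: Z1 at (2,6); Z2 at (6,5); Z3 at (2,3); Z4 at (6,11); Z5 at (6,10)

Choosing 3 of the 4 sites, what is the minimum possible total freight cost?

Open {A, B, C}.
  Z1→C 1, Z2→A 2, Z3→A 2, Z4→B 3, Z5→B 2  ⇒ total 10.
Compare {B, C, D}: total 11.
Compare {A, B, D}: total 12.
No size-3 selection does better; minimum is 10.

10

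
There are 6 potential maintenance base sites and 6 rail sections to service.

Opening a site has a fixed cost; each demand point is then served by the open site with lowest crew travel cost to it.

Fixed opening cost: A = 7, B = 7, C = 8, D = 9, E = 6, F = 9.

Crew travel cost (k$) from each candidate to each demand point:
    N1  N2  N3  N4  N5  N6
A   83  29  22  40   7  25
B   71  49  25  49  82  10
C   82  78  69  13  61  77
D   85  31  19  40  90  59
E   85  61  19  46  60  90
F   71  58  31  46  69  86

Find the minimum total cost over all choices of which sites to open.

Open {A, B, C}: assign each demand point to its cheapest open site.
  N1→B 71, N2→A 29, N3→A 22, N4→C 13, N5→A 7, N6→B 10
  crew travel cost 152, fixed 22 → total 174.
Compare {A, B, C, E}: crew travel cost 149 + fixed 28 = 177.
Compare {A, B, C, D}: crew travel cost 149 + fixed 31 = 180.
Compare {A, B, C, F}: crew travel cost 152 + fixed 31 = 183.
All other subsets cost ≥ 177. Minimum total cost: 174.

174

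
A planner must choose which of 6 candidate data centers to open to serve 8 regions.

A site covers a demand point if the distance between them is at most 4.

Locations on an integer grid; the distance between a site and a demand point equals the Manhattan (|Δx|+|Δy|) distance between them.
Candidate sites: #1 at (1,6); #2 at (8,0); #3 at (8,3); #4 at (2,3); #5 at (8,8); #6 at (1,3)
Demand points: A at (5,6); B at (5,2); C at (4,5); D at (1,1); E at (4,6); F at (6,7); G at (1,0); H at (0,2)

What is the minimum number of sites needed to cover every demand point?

3

Coverage sets (demand points within 4 of each site):
  #1: {A, C, E}
  #2: {}
  #3: {B}
  #4: {B, C, D, G, H}
  #5: {F}
  #6: {D, G, H}
No 2 sites suffice: every size-2 union leaves at least one demand point uncovered.
But {#1, #4, #5} covers everything, so the minimum is 3.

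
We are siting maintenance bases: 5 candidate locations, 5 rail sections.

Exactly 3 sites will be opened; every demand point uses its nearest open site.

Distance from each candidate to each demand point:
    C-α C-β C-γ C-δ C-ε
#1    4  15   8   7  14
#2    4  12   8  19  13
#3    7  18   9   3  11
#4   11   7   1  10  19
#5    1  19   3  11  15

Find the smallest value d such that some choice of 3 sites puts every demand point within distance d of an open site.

Open {#1, #3, #4}.
  Farthest demand point is C-ε at distance 11 (to #3); all others are ≤ 11.
With {#2, #3, #4} the worst case is 11.
With {#3, #4, #5} the worst case is 11.
No size-3 selection achieves below 11.

11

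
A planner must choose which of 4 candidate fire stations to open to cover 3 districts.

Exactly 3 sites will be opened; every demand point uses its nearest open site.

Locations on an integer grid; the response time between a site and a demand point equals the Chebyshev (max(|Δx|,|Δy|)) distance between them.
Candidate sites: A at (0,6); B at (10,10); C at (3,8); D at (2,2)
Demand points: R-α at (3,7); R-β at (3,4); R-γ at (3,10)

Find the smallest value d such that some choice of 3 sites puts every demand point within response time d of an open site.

2

Open {A, C, D}.
  Farthest demand point is R-β at response time 2 (to D); all others are ≤ 2.
With {B, C, D} the worst case is 2.
With {A, B, C} the worst case is 3.
No size-3 selection achieves below 2.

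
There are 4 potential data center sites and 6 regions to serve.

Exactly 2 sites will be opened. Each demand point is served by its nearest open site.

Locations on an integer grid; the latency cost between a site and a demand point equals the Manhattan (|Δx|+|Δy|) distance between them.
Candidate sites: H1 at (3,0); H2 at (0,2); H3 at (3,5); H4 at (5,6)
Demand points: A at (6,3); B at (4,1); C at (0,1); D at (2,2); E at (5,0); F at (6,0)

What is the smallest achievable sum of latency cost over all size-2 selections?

16

Open {H1, H2}.
  A→H1 6, B→H1 2, C→H2 1, D→H2 2, E→H1 2, F→H1 3  ⇒ total 16.
Compare {H1, H4}: total 18.
Compare {H1, H3}: total 19.
No size-2 selection does better; minimum is 16.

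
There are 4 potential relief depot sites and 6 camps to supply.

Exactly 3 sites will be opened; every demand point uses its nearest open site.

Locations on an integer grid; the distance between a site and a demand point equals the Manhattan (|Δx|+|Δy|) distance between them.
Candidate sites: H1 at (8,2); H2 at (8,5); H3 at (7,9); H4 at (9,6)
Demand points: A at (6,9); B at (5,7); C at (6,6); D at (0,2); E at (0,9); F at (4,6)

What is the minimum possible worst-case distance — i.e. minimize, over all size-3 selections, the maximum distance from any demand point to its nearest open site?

8

Open {H1, H2, H3}.
  Farthest demand point is D at distance 8 (to H1); all others are ≤ 8.
With {H1, H3, H4} the worst case is 8.
With {H2, H3, H4} the worst case is 11.
No size-3 selection achieves below 8.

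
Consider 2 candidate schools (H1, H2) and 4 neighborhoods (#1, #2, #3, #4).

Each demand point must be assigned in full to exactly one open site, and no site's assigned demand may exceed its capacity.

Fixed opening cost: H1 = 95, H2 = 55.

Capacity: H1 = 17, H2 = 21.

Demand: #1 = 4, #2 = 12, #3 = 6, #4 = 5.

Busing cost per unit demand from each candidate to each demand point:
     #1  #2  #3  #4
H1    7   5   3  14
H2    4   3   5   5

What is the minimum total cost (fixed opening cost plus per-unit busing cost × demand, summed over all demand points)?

Open {H1, H2}; cheapest assignment that respects the capacities:
  H1 (cap 17, load 6): #3 — cost 6×3 = 18
  H2 (cap 21, load 21): #1, #2, #4 — cost 4×4 + 12×3 + 5×5 = 77
  Shipping 95, fixed 150 → total 245.
  Any other capacity-feasible assignment to {H1, H2} ships for at least 95.
Total demand is 27 and no other set of sites has combined capacity ≥ 27, so {H1, H2} is the only feasible choice of open sites. Minimum: 245.

245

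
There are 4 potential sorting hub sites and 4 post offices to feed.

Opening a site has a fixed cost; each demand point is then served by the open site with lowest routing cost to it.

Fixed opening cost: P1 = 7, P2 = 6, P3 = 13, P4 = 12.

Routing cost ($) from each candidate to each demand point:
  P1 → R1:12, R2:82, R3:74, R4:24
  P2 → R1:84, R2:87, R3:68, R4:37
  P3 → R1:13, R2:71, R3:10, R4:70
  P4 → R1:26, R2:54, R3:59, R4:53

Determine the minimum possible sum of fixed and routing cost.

Open {P1, P3, P4}: assign each demand point to its cheapest open site.
  R1→P1 12, R2→P4 54, R3→P3 10, R4→P1 24
  routing cost 100, fixed 32 → total 132.
Compare {P1, P3}: routing cost 117 + fixed 20 = 137.
Compare {P1, P2, P3, P4}: routing cost 100 + fixed 38 = 138.
Compare {P1, P2, P3}: routing cost 117 + fixed 26 = 143.
All other subsets cost ≥ 137. Minimum total cost: 132.

132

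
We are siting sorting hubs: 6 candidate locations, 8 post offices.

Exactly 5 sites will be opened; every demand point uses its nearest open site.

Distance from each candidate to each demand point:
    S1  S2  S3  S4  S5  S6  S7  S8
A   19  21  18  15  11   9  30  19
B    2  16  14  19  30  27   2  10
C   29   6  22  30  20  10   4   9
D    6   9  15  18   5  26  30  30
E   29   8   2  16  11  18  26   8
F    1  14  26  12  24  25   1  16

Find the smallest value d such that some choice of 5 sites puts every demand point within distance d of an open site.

Open {A, B, C, E, F}.
  Farthest demand point is S4 at distance 12 (to F); all others are ≤ 12.
With {A, B, D, E, F} the worst case is 12.
With {A, C, D, E, F} the worst case is 12.
No size-5 selection achieves below 12.

12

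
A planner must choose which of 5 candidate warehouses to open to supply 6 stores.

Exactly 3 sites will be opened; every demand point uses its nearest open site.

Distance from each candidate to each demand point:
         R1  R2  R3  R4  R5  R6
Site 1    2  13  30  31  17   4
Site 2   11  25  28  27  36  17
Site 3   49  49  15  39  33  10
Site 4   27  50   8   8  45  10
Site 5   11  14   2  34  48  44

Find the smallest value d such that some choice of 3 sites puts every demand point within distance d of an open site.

Open {Site 1, Site 2, Site 4}.
  Farthest demand point is R5 at distance 17 (to Site 1); all others are ≤ 17.
With {Site 1, Site 3, Site 4} the worst case is 17.
With {Site 1, Site 4, Site 5} the worst case is 17.
No size-3 selection achieves below 17.

17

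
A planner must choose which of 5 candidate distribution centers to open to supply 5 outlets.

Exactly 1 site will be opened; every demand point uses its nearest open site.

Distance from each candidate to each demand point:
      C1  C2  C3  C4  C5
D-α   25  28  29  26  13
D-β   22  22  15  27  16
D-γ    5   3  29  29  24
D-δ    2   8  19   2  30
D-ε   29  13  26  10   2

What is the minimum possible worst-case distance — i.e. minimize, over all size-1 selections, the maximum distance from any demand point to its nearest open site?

27

Open {D-β}.
  Farthest demand point is C4 at distance 27 (to D-β); all others are ≤ 27.
With {D-α} the worst case is 29.
With {D-γ} the worst case is 29.
No size-1 selection achieves below 27.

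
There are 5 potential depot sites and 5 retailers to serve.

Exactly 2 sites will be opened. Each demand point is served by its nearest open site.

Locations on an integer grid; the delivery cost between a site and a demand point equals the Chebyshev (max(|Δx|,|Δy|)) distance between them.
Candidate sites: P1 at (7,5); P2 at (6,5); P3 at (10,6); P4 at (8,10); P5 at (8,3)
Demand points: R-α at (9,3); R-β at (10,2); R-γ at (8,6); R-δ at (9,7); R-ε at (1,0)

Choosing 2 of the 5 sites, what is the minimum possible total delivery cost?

12

Open {P1, P5}.
  R-α→P5 1, R-β→P5 2, R-γ→P1 1, R-δ→P1 2, R-ε→P1 6  ⇒ total 12.
Compare {P1, P2}: total 13.
Compare {P1, P3}: total 13.
No size-2 selection does better; minimum is 12.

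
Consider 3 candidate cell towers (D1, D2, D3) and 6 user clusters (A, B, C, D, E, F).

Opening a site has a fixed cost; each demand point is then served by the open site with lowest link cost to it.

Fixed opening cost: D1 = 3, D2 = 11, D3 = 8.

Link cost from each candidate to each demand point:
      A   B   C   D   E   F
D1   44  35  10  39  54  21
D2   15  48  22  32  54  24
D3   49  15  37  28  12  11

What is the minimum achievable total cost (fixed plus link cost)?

113

Open {D1, D2, D3}: assign each demand point to its cheapest open site.
  A→D2 15, B→D3 15, C→D1 10, D→D3 28, E→D3 12, F→D3 11
  link cost 91, fixed 22 → total 113.
Compare {D2, D3}: link cost 103 + fixed 19 = 122.
Compare {D1, D3}: link cost 120 + fixed 11 = 131.
Compare {D3}: link cost 152 + fixed 8 = 160.
All other subsets cost ≥ 122. Minimum total cost: 113.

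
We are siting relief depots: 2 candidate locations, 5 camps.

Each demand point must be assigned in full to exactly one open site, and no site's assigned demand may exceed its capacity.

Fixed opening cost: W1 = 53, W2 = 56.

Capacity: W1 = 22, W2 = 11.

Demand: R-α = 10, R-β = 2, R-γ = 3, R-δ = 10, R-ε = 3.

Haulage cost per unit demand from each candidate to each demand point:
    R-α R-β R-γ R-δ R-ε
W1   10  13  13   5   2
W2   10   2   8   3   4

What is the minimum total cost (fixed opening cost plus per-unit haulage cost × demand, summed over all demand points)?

Open {W1, W2}; cheapest assignment that respects the capacities:
  W1 (cap 22, load 20): R-α, R-δ — cost 10×10 + 10×5 = 150
  W2 (cap 11, load 8): R-β, R-γ, R-ε — cost 2×2 + 3×8 + 3×4 = 40
  Shipping 190, fixed 109 → total 299.
  Any other capacity-feasible assignment to {W1, W2} ships for at least 190.
Total demand is 28 and no other set of sites has combined capacity ≥ 28, so {W1, W2} is the only feasible choice of open sites. Minimum: 299.

299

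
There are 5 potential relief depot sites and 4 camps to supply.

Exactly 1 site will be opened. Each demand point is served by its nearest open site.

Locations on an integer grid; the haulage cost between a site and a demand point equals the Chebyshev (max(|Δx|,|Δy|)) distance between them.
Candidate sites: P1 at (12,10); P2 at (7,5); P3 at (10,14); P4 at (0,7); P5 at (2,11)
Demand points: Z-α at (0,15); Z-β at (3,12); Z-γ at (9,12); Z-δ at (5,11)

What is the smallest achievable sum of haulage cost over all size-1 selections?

15

Open {P5}.
  Z-α→P5 4, Z-β→P5 1, Z-γ→P5 7, Z-δ→P5 3  ⇒ total 15.
Compare {P3}: total 24.
Compare {P4}: total 27.
No size-1 selection does better; minimum is 15.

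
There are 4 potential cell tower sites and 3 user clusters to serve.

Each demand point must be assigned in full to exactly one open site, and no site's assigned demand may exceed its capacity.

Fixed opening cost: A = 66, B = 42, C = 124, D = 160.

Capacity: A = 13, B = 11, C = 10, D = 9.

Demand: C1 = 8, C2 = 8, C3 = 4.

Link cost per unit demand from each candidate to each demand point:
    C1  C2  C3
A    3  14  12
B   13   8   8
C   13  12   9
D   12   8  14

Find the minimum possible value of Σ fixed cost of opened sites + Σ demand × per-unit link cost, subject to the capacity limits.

244

Open {A, B}; cheapest assignment that respects the capacities:
  A (cap 13, load 12): C1, C3 — cost 8×3 + 4×12 = 72
  B (cap 11, load 8): C2 — cost 8×8 = 64
  Shipping 136, fixed 108 → total 244.
  Any other capacity-feasible assignment to {A, B} ships for at least 136.
Compare {A, B, C}: its best feasible assignment gives total 356.
Compare {A, C}: its best feasible assignment gives total 358.
Every other set of open sites that can feasibly serve all demand totals ≥ 356 even under its best assignment. Minimum: 244.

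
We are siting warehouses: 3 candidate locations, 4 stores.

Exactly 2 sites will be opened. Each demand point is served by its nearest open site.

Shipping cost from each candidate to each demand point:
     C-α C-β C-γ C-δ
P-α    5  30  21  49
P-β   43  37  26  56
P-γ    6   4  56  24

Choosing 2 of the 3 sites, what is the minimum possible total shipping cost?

54

Open {P-α, P-γ}.
  C-α→P-α 5, C-β→P-γ 4, C-γ→P-α 21, C-δ→P-γ 24  ⇒ total 54.
Compare {P-β, P-γ}: total 60.
Compare {P-α, P-β}: total 105.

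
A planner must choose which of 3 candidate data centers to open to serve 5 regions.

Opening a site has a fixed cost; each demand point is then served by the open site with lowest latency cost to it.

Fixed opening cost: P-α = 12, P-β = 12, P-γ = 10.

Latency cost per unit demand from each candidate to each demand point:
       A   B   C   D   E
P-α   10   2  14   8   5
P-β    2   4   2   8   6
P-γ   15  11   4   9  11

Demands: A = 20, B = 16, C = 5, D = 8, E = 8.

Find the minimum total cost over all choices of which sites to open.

210

Open {P-α, P-β}: assign each demand point to its cheapest open site.
  A→P-β 20×2=40, B→P-α 16×2=32, C→P-β 5×2=10, D→P-α 8×8=64, E→P-α 8×5=40
  latency cost 186, fixed 24 → total 210.
Compare {P-α, P-β, P-γ}: latency cost 186 + fixed 34 = 220.
Compare {P-β}: latency cost 226 + fixed 12 = 238.
Compare {P-β, P-γ}: latency cost 226 + fixed 22 = 248.
All other subsets cost ≥ 220. Minimum total cost: 210.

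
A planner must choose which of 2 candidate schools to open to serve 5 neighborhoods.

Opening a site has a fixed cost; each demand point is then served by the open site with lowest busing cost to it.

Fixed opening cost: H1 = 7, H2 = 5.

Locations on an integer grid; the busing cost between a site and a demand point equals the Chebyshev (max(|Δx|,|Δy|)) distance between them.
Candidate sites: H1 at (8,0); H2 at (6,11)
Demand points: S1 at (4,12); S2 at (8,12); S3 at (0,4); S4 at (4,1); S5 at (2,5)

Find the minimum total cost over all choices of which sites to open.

Open {H2}: assign each demand point to its cheapest open site.
  S1→H2 2, S2→H2 2, S3→H2 7, S4→H2 10, S5→H2 6
  busing cost 27, fixed 5 → total 32.
Compare {H1, H2}: busing cost 21 + fixed 12 = 33.
Compare {H1}: busing cost 42 + fixed 7 = 49.

32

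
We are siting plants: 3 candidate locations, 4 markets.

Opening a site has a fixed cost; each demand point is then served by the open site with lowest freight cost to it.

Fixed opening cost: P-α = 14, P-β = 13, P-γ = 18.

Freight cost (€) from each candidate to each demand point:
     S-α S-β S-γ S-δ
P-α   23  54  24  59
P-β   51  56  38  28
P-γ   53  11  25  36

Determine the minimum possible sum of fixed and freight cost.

126

Open {P-α, P-γ}: assign each demand point to its cheapest open site.
  S-α→P-α 23, S-β→P-γ 11, S-γ→P-α 24, S-δ→P-γ 36
  freight cost 94, fixed 32 → total 126.
Compare {P-α, P-β, P-γ}: freight cost 86 + fixed 45 = 131.
Compare {P-γ}: freight cost 125 + fixed 18 = 143.
Compare {P-β, P-γ}: freight cost 115 + fixed 31 = 146.
All other subsets cost ≥ 131. Minimum total cost: 126.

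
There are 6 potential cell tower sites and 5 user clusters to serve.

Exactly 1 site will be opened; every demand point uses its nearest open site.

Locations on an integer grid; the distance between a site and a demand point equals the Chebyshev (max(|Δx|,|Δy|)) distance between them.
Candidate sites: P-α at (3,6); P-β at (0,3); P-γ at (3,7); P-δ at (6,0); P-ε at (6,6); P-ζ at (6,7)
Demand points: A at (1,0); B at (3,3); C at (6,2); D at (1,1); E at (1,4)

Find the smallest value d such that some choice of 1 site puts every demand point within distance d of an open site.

5

Open {P-δ}.
  Farthest demand point is A at distance 5 (to P-δ); all others are ≤ 5.
With {P-α} the worst case is 6.
With {P-β} the worst case is 6.
No size-1 selection achieves below 5.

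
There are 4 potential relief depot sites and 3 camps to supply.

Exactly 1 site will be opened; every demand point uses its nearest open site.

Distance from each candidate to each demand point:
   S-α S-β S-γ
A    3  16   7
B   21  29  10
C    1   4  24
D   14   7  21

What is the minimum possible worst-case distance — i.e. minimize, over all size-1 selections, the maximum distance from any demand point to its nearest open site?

Open {A}.
  Farthest demand point is S-β at distance 16 (to A); all others are ≤ 16.
With {D} the worst case is 21.
With {C} the worst case is 24.
No size-1 selection achieves below 16.

16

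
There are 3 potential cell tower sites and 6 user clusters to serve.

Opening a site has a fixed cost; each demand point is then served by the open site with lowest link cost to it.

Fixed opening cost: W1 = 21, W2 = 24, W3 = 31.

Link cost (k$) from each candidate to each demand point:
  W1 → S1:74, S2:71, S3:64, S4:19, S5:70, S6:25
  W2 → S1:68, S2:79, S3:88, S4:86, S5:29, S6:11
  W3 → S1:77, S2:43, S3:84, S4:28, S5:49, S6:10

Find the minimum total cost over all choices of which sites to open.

307

Open {W1, W2}: assign each demand point to its cheapest open site.
  S1→W2 68, S2→W1 71, S3→W1 64, S4→W1 19, S5→W2 29, S6→W2 11
  link cost 262, fixed 45 → total 307.
Compare {W1, W2, W3}: link cost 233 + fixed 76 = 309.
Compare {W1, W3}: link cost 259 + fixed 52 = 311.
Compare {W2, W3}: link cost 262 + fixed 55 = 317.
All other subsets cost ≥ 309. Minimum total cost: 307.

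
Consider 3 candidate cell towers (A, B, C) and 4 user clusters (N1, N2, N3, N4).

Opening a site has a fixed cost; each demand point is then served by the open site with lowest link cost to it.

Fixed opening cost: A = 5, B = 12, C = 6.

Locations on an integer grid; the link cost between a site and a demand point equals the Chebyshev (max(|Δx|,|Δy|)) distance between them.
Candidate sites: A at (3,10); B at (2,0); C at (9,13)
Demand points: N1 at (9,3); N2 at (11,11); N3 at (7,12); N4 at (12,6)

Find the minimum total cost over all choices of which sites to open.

Open {C}: assign each demand point to its cheapest open site.
  N1→C 10, N2→C 2, N3→C 2, N4→C 7
  link cost 21, fixed 6 → total 27.
Compare {A, C}: link cost 18 + fixed 11 = 29.
Compare {A}: link cost 28 + fixed 5 = 33.
Compare {B, C}: link cost 18 + fixed 18 = 36.
All other subsets cost ≥ 29. Minimum total cost: 27.

27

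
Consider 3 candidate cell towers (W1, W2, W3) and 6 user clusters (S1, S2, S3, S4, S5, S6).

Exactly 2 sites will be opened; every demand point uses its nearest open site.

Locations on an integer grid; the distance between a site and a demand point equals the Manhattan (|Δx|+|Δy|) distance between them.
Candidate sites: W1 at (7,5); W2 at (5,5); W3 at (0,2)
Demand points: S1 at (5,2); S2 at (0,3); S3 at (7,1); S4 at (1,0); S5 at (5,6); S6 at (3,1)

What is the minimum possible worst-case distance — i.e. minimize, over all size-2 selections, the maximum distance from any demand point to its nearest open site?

5

Open {W1, W3}.
  Farthest demand point is S1 at distance 5 (to W1); all others are ≤ 5.
With {W2, W3} the worst case is 6.
With {W1, W2} the worst case is 9.
No size-2 selection achieves below 5.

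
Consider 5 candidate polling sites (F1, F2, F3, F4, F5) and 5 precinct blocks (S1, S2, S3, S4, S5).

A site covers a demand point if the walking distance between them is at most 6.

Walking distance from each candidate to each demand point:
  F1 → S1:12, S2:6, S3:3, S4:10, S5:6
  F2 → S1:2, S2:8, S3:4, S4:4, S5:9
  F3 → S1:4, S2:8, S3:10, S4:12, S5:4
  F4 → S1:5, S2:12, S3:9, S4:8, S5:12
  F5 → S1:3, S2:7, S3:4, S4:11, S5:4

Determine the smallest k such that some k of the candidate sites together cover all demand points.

2

Coverage sets (demand points within 6 of each site):
  F1: {S2, S3, S5}
  F2: {S1, S3, S4}
  F3: {S1, S5}
  F4: {S1}
  F5: {S1, S3, S5}
No single site covers all 5 demand points.
But {F1, F2} covers everything, so the minimum is 2.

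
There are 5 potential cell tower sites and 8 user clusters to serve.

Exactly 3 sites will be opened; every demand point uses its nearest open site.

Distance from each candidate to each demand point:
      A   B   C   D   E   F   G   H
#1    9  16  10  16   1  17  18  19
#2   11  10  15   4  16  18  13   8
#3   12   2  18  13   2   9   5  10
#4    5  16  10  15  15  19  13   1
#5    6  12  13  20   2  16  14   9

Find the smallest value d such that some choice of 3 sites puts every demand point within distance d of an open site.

10

Open {#1, #2, #3}.
  Farthest demand point is C at distance 10 (to #1); all others are ≤ 10.
With {#2, #3, #4} the worst case is 10.
With {#1, #3, #4} the worst case is 13.
No size-3 selection achieves below 10.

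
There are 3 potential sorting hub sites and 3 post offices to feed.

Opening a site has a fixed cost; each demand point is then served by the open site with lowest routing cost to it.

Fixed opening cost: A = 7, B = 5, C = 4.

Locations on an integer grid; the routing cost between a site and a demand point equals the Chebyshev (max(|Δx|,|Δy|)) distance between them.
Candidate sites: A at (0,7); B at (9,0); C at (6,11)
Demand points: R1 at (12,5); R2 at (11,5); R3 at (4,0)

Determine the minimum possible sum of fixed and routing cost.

20

Open {B}: assign each demand point to its cheapest open site.
  R1→B 5, R2→B 5, R3→B 5
  routing cost 15, fixed 5 → total 20.
Compare {B, C}: routing cost 15 + fixed 9 = 24.
Compare {C}: routing cost 23 + fixed 4 = 27.
Compare {A, B}: routing cost 15 + fixed 12 = 27.
All other subsets cost ≥ 24. Minimum total cost: 20.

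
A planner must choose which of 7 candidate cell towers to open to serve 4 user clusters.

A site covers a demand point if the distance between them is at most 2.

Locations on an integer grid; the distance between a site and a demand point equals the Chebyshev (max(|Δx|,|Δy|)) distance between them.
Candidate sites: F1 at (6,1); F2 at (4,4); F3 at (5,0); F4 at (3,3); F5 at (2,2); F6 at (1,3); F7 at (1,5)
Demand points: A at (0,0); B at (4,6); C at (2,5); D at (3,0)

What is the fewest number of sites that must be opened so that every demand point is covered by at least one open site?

2

Coverage sets (demand points within 2 of each site):
  F1: {}
  F2: {B, C}
  F3: {D}
  F4: {C}
  F5: {A, D}
  F6: {C}
  F7: {C}
No single site covers all 4 demand points.
But {F2, F5} covers everything, so the minimum is 2.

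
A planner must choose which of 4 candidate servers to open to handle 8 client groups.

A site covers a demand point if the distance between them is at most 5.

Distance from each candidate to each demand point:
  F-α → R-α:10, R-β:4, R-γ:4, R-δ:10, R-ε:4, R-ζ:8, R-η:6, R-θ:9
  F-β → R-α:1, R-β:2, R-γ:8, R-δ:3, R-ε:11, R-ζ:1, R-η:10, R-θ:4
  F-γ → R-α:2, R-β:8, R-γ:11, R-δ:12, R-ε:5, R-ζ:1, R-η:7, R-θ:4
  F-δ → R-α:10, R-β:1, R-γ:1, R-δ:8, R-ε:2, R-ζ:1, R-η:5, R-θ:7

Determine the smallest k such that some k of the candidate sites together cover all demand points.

Coverage sets (demand points within 5 of each site):
  F-α: {R-β, R-γ, R-ε}
  F-β: {R-α, R-β, R-δ, R-ζ, R-θ}
  F-γ: {R-α, R-ε, R-ζ, R-θ}
  F-δ: {R-β, R-γ, R-ε, R-ζ, R-η}
No single site covers all 8 demand points.
But {F-β, F-δ} covers everything, so the minimum is 2.

2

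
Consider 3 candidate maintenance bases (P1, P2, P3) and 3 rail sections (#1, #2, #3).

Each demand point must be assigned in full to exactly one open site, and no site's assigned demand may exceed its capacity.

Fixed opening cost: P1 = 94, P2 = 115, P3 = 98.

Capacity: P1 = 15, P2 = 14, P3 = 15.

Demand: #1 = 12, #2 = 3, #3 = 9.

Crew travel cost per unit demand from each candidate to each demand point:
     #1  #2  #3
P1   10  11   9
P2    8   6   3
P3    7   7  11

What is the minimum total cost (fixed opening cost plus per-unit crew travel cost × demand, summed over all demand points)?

Open {P2, P3}; cheapest assignment that respects the capacities:
  P2 (cap 14, load 12): #2, #3 — cost 3×6 + 9×3 = 45
  P3 (cap 15, load 12): #1 — cost 12×7 = 84
  Shipping 129, fixed 213 → total 342.
  Any other capacity-feasible assignment to {P2, P3} ships for at least 129.
Compare {P1, P2}: its best feasible assignment gives total 374.
Compare {P1, P3}: its best feasible assignment gives total 378.
Every other set of open sites that can feasibly serve all demand totals ≥ 374 even under its best assignment. Minimum: 342.

342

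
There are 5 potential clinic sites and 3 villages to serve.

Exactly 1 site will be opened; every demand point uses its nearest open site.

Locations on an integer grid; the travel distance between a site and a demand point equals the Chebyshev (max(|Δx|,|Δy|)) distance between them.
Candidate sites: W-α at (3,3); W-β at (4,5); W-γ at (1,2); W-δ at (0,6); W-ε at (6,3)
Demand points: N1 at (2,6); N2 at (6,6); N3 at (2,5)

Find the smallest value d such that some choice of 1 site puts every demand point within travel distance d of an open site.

2

Open {W-β}.
  Farthest demand point is N1 at travel distance 2 (to W-β); all others are ≤ 2.
With {W-α} the worst case is 3.
With {W-ε} the worst case is 4.
No size-1 selection achieves below 2.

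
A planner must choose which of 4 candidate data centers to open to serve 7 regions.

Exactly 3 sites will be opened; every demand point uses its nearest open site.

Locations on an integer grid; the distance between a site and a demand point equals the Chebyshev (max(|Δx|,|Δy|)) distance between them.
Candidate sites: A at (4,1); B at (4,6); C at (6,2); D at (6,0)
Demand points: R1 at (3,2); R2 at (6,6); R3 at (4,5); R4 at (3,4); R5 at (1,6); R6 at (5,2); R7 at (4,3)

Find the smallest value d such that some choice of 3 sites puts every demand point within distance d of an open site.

3

Open {A, B, C}.
  Farthest demand point is R5 at distance 3 (to B); all others are ≤ 3.
With {A, B, D} the worst case is 3.
With {B, C, D} the worst case is 3.
No size-3 selection achieves below 3.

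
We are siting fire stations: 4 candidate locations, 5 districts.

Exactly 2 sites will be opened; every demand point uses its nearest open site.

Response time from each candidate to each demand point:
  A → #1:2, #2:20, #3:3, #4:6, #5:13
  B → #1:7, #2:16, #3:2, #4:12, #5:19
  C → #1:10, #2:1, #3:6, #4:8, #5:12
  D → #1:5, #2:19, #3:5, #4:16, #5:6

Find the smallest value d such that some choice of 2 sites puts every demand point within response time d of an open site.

Open {C, D}.
  Farthest demand point is #4 at response time 8 (to C); all others are ≤ 8.
With {A, C} the worst case is 12.
With {B, C} the worst case is 12.
No size-2 selection achieves below 8.

8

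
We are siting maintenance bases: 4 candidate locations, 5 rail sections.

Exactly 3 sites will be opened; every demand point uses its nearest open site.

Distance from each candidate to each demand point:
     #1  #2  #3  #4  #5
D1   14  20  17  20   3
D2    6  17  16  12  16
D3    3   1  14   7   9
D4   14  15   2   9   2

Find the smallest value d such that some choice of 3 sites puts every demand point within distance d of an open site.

Open {D1, D3, D4}.
  Farthest demand point is #4 at distance 7 (to D3); all others are ≤ 7.
With {D2, D3, D4} the worst case is 7.
With {D1, D2, D3} the worst case is 14.
No size-3 selection achieves below 7.

7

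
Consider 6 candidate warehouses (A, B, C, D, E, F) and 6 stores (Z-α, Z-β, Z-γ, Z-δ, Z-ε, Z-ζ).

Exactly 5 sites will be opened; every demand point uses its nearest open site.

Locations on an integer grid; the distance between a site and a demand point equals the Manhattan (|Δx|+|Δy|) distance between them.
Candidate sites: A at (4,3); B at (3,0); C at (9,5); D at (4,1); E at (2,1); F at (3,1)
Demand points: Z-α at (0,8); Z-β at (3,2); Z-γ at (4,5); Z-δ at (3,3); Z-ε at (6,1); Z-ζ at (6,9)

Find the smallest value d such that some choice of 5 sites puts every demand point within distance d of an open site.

9

Open {A, B, C, D, E}.
  Farthest demand point is Z-α at distance 9 (to A); all others are ≤ 9.
With {A, B, C, D, F} the worst case is 9.
With {A, B, C, E, F} the worst case is 9.
No size-5 selection achieves below 9.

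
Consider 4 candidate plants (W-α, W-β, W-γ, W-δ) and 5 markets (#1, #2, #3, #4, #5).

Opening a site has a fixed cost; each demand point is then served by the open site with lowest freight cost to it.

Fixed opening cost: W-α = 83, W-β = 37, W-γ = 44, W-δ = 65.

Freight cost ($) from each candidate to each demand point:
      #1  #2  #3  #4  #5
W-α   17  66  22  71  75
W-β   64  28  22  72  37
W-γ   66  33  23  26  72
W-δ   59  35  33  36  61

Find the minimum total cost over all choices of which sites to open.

258

Open {W-β, W-γ}: assign each demand point to its cheapest open site.
  #1→W-β 64, #2→W-β 28, #3→W-β 22, #4→W-γ 26, #5→W-β 37
  freight cost 177, fixed 81 → total 258.
Compare {W-β}: freight cost 223 + fixed 37 = 260.
Compare {W-γ}: freight cost 220 + fixed 44 = 264.
Compare {W-β, W-δ}: freight cost 182 + fixed 102 = 284.
All other subsets cost ≥ 260. Minimum total cost: 258.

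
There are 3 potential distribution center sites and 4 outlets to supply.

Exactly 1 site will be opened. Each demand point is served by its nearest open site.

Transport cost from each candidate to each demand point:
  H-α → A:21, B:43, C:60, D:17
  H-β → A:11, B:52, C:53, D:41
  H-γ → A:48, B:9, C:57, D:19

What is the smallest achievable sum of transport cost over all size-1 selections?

Open {H-γ}.
  A→H-γ 48, B→H-γ 9, C→H-γ 57, D→H-γ 19  ⇒ total 133.
Compare {H-α}: total 141.
Compare {H-β}: total 157.

133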